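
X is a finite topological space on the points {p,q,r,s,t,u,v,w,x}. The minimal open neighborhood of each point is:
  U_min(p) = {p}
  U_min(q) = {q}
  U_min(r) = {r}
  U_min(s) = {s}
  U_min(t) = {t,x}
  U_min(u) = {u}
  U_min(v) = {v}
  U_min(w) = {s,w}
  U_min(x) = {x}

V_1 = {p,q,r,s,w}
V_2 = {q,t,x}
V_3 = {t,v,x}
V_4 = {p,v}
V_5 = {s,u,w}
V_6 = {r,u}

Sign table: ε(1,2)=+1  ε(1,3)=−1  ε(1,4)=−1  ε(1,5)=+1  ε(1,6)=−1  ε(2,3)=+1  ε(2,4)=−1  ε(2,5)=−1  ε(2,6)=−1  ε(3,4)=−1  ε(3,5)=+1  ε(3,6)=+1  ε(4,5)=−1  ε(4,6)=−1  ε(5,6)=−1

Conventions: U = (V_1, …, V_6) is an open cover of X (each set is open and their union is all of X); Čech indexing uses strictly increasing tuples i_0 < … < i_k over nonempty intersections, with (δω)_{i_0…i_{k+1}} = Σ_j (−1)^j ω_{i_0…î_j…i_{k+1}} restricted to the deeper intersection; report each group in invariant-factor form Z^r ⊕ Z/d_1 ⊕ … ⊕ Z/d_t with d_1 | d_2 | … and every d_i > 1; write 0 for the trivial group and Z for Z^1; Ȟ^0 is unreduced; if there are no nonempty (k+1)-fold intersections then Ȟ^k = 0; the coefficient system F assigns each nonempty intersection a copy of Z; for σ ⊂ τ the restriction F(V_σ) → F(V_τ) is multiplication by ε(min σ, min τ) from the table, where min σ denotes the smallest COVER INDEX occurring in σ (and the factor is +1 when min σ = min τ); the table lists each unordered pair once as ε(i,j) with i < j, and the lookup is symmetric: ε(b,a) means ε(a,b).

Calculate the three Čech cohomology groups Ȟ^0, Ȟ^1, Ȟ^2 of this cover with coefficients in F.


nerve simplices:
  V12={q} V14={p} V15={s,w} V16={r} V23={t,x} V34={v} V56={u}
C dims 6,7; δ0: rk 5, SNF 1^5
degree 0: 6−5−0 = 1 → Ȟ^0 ≅ Z
degree 1: 7−0−5 = 2 → Ȟ^1 ≅ Z^2
degree 2: 0−0−0 = 0 → Ȟ^2 ≅ 0

Ȟ^0(U;F) ≅ Z, Ȟ^1(U;F) ≅ Z^2 and Ȟ^2(U;F) ≅ 0


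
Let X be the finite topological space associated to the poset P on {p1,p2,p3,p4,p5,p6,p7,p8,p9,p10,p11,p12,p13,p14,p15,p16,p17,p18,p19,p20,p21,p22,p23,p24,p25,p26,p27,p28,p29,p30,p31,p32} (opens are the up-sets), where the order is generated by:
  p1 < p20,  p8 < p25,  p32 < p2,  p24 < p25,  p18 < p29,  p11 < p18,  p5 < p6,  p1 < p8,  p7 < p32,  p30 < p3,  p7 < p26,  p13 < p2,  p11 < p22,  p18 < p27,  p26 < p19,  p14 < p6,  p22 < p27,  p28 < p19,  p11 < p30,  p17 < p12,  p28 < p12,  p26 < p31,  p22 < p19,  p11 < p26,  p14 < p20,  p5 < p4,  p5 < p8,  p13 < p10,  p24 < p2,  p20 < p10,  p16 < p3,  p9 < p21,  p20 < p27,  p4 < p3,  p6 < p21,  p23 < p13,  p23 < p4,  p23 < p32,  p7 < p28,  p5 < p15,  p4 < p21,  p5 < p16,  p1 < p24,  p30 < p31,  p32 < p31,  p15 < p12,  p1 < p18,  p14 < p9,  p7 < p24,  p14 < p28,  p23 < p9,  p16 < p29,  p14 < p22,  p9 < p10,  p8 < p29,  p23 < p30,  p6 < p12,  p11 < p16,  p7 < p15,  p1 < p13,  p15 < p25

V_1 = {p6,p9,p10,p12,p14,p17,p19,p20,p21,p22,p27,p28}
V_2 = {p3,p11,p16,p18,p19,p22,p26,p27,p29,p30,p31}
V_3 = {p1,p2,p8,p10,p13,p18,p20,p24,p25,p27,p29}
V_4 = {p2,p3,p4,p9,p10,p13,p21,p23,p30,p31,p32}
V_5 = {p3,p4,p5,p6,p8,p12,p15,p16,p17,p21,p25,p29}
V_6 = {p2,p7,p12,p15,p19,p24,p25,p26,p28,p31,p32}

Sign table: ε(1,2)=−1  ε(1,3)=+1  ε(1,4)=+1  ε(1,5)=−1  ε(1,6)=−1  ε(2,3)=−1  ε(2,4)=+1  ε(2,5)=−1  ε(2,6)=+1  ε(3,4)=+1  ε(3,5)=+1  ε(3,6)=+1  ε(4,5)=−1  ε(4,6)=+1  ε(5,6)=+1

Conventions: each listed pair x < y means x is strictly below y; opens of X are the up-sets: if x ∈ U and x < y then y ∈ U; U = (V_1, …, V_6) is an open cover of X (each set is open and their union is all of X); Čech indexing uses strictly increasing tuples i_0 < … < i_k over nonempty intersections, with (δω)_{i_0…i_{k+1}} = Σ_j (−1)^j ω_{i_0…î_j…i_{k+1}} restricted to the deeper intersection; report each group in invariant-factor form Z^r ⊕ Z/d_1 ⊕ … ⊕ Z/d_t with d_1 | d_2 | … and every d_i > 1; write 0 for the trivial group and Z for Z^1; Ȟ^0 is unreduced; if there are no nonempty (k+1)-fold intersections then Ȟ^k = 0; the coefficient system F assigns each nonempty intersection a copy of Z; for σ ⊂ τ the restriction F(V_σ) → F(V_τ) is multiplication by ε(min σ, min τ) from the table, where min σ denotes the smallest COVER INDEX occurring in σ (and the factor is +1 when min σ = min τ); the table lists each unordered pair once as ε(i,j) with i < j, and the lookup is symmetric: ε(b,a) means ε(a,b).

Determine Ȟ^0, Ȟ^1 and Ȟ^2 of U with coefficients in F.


cover nerve:
  V12={p19,p22,p27} V13={p10,p20,p27} V14={p9,p10,p21} V15={p6,p12,p17,p21} V16={p12,p19,p28} V23={p18,p27,p29} V24={p3,p30,p31} V25={p3,p16,p29} V26={p19,p26,p31} V34={p2,p10,p13} V35={p8,p25,p29} V36={p2,p24,p25} V45={p3,p4,p21} V46={p2,p31,p32} V56={p12,p15,p25}
  V123={p27} V126={p19} V134={p10} V145={p21} V156={p12} V235={p29} V245={p3} V246={p31} V346={p2} V356={p25}
C dims 6,15,10; δ0: rk 6, SNF 1^5·2; δ1: rk 9, SNF 1^9
Ȟ^0: (6−6)−0=0 ⇒ 0
Ȟ^1: (15−9)−6=0 plus torsion [2] ⇒ Z/2
Ȟ^2: (10−0)−9=1 ⇒ Z

Ȟ^0 ≅ 0, Ȟ^1 ≅ Z/2, Ȟ^2 ≅ Z


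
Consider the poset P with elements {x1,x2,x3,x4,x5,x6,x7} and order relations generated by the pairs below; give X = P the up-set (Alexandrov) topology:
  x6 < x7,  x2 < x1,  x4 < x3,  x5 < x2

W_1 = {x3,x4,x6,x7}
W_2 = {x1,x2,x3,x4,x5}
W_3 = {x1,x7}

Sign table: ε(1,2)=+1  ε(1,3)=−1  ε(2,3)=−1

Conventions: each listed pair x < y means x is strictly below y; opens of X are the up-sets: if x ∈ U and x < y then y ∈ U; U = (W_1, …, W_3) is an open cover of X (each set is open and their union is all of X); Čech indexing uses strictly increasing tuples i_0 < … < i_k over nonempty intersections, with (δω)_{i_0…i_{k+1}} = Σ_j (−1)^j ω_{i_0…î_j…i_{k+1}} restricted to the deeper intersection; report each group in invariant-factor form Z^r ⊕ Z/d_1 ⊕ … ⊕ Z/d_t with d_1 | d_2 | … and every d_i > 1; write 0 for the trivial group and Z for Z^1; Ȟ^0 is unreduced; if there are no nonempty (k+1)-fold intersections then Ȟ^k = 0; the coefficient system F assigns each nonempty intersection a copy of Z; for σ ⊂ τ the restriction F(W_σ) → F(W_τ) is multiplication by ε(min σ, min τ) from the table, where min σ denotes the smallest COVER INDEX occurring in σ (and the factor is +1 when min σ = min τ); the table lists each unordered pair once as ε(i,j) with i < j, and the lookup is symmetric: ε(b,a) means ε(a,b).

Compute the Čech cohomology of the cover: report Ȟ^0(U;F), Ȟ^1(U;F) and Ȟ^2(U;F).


Ȟ^0(U;F) ≅ Z,  Ȟ^1(U;F) ≅ Z,  Ȟ^2(U;F) ≅ 0

nonempty overlaps:
  W12={x3,x4} W13={x7} W23={x1}
C dims 3,3; δ0: rk 2, SNF 1^2
degree 0: 3−2−0 = 1 → Ȟ^0 ≅ Z
degree 1: 3−0−2 = 1 → Ȟ^1 ≅ Z
degree 2: 0−0−0 = 0 → Ȟ^2 ≅ 0


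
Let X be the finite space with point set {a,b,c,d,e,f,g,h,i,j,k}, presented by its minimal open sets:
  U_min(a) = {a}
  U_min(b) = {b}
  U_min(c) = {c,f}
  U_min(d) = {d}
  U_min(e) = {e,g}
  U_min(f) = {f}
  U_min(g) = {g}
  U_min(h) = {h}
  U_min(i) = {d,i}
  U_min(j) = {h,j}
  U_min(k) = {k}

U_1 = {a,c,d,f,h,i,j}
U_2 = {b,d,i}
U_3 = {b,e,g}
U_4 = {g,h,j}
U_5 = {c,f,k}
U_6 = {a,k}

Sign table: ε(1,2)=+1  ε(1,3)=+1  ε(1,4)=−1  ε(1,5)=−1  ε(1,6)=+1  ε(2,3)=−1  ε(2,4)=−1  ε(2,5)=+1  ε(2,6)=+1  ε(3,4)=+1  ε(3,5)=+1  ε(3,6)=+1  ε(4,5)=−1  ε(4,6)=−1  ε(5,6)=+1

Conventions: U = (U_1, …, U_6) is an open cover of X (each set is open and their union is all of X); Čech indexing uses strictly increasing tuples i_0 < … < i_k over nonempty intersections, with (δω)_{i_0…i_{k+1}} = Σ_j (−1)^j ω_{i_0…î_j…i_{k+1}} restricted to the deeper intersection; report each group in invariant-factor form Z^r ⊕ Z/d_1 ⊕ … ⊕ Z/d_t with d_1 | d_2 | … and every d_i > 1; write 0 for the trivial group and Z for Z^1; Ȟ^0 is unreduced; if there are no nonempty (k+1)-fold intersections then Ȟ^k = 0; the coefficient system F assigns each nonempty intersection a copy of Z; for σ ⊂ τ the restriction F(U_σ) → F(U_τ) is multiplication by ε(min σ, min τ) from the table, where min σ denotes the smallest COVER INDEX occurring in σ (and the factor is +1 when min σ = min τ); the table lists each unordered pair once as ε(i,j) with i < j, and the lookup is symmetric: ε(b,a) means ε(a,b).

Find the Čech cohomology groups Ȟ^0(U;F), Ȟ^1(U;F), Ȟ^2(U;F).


Ȟ^0(U;F) ≅ 0, Ȟ^1(U;F) ≅ Z ⊕ Z/2 and Ȟ^2(U;F) ≅ 0

intersection data:
  U12={d,i} U14={h,j} U15={c,f} U16={a} U23={b} U34={g} U56={k}
C dims 6,7; δ0: rk 6, SNF 1^5·2
Ȟ^0 = (6 − 6) − 0 = 0, so Ȟ^0 ≅ 0
Ȟ^1 = (7 − 0) − 6 = 1 plus torsion [2], so Ȟ^1 ≅ Z ⊕ Z/2
Ȟ^2 = (0 − 0) − 0 = 0, so Ȟ^2 ≅ 0


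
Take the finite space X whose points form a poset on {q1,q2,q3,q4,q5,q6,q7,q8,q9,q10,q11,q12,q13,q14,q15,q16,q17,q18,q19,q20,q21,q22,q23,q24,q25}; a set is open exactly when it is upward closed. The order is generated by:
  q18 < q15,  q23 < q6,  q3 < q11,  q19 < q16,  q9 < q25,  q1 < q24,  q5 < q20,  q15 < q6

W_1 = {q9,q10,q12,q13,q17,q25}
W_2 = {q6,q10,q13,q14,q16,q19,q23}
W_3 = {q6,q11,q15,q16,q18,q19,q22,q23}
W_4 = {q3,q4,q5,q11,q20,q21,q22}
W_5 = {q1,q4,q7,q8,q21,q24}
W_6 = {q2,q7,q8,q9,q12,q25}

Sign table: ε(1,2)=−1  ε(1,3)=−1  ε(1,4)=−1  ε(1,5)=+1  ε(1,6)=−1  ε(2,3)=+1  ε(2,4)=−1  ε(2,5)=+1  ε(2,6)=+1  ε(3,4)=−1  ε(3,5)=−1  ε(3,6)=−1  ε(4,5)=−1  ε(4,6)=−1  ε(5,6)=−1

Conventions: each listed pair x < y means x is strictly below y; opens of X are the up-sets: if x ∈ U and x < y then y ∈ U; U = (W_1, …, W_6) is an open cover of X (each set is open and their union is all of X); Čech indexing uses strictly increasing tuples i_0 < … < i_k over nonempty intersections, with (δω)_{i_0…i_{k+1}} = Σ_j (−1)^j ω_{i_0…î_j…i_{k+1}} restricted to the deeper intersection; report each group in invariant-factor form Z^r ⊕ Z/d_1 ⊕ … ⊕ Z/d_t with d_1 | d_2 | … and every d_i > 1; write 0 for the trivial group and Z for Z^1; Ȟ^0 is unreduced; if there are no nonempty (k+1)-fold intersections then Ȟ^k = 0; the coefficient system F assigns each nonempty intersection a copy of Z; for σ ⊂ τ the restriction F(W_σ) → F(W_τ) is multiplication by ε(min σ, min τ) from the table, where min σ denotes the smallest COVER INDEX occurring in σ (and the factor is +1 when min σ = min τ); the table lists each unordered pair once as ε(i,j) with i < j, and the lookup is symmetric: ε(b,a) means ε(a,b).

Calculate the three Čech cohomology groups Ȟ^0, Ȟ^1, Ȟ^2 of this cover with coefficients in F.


Ȟ^0 = 0, Ȟ^1 = Z/2 and Ȟ^2 = 0

nerve simplices:
  W12={q10,q13} W16={q9,q12,q25} W23={q6,q16,q19,q23} W34={q11,q22} W45={q4,q21} W56={q7,q8}
C dims 6,6; δ0: rk 6, SNF 1^5·2
degree 0: 6−6−0 = 0 → Ȟ^0 ≅ 0
degree 1: 6−0−6 = 0 plus torsion [2] → Ȟ^1 ≅ Z/2
degree 2: 0−0−0 = 0 → Ȟ^2 ≅ 0


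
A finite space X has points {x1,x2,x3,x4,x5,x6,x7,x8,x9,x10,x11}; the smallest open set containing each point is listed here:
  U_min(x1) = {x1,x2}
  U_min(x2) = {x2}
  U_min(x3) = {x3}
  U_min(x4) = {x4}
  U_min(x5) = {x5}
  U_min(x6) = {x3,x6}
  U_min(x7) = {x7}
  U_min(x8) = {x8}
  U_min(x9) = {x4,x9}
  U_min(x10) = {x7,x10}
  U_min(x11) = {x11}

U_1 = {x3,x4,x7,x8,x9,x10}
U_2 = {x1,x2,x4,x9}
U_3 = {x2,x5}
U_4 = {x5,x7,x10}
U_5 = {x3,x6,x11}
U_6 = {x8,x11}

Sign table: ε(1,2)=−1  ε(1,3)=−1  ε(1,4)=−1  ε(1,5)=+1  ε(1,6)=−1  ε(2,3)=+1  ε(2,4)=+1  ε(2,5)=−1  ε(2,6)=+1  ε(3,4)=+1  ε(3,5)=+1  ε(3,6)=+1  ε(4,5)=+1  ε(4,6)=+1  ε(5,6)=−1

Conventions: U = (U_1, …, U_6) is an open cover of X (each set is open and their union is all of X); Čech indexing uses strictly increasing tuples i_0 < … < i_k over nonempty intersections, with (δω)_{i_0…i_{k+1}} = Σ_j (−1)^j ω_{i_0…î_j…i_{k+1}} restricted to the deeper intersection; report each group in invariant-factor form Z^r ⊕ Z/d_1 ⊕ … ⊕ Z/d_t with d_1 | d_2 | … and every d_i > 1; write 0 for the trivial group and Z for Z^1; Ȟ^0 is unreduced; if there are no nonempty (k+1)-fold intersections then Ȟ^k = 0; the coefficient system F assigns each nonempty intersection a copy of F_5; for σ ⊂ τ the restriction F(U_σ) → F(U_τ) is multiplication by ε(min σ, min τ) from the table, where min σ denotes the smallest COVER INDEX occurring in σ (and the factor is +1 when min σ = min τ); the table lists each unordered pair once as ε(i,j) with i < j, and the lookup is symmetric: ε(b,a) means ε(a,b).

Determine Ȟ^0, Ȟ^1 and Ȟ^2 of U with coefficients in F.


nonempty overlaps:
  U12={x4,x9} U14={x7,x10} U15={x3} U16={x8} U23={x2} U34={x5} U56={x11}
C dims 6,7; δ0: rk_F5 5
degree 0: 6−5−0 = 1 → Ȟ^0 ≅ Z/5
degree 1: 7−0−5 = 2 → Ȟ^1 ≅ Z/5 ⊕ Z/5
degree 2: 0−0−0 = 0 → Ȟ^2 ≅ 0

Ȟ^0 ≅ Z/5,  Ȟ^1 ≅ Z/5 ⊕ Z/5,  Ȟ^2 ≅ 0


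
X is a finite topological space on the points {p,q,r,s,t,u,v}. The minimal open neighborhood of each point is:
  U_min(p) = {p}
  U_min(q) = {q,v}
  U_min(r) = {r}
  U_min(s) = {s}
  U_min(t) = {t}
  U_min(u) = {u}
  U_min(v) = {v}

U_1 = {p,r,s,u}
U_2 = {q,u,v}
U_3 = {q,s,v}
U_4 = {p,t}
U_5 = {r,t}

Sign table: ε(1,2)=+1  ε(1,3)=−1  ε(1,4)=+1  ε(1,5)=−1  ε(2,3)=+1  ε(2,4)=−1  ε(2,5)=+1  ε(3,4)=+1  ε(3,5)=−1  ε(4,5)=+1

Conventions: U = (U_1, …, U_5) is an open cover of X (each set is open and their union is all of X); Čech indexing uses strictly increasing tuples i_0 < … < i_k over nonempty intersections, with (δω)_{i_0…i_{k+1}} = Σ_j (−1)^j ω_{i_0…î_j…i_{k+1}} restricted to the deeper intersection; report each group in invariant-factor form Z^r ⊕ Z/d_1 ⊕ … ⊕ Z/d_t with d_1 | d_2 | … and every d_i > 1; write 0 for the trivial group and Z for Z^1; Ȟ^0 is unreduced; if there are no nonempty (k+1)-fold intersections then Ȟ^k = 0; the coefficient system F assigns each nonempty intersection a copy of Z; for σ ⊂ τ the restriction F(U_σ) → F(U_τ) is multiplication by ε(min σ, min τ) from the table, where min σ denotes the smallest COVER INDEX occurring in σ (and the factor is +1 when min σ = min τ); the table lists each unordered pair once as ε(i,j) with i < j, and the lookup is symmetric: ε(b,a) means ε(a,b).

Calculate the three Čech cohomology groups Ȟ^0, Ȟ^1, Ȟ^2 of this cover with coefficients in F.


nonempty intersections:
  U12={u} U13={s} U14={p} U15={r} U23={q,v} U45={t}
C dims 5,6; δ0: rk 5, SNF 1^4·2
Ȟ^0: (5−5)−0=0 ⇒ 0
Ȟ^1: (6−0)−5=1 plus torsion [2] ⇒ Z ⊕ Z/2
Ȟ^2: (0−0)−0=0 ⇒ 0

Ȟ^0 = 0,  Ȟ^1 = Z ⊕ Z/2,  Ȟ^2 = 0


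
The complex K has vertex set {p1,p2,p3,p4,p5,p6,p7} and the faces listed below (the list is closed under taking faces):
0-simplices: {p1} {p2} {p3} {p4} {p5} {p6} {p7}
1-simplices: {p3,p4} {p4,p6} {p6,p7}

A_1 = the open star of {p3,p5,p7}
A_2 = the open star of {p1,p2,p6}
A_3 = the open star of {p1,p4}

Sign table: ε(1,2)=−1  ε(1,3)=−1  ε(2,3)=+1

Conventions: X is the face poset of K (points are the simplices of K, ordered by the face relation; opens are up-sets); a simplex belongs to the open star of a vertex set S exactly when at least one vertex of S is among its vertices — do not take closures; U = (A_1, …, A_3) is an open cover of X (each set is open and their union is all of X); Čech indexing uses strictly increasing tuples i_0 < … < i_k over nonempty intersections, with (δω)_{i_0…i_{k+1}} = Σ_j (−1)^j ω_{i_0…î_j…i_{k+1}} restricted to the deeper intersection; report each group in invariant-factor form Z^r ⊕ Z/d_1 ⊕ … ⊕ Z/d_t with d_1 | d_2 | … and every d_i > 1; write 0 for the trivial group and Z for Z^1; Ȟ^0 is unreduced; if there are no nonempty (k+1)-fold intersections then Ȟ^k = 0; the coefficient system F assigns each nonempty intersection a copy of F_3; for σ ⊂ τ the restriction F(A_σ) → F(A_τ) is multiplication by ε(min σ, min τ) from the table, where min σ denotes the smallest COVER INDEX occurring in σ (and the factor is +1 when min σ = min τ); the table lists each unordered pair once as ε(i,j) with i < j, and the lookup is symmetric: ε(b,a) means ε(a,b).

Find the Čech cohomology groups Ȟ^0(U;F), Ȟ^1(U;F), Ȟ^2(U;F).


intersection data:
  A1={{p3},{p5},{p7},{p3,p4},{p6,p7}} A2={{p1},{p2},{p6},{p4,p6},{p6,p7}} A3={{p1},{p4},{p3,p4},{p4,p6}}
  A12={{p6,p7}} A13={{p3,p4}} A23={{p1},{p4,p6}}
C dims 3,3; δ0: rk_F3 2
Ȟ^0 = (3 − 2) − 0 = 1, so Ȟ^0 ≅ Z/3
Ȟ^1 = (3 − 0) − 2 = 1, so Ȟ^1 ≅ Z/3
Ȟ^2 = (0 − 0) − 0 = 0, so Ȟ^2 ≅ 0

Ȟ^0(U;F) ≅ Z/3,  Ȟ^1(U;F) ≅ Z/3,  Ȟ^2(U;F) ≅ 0


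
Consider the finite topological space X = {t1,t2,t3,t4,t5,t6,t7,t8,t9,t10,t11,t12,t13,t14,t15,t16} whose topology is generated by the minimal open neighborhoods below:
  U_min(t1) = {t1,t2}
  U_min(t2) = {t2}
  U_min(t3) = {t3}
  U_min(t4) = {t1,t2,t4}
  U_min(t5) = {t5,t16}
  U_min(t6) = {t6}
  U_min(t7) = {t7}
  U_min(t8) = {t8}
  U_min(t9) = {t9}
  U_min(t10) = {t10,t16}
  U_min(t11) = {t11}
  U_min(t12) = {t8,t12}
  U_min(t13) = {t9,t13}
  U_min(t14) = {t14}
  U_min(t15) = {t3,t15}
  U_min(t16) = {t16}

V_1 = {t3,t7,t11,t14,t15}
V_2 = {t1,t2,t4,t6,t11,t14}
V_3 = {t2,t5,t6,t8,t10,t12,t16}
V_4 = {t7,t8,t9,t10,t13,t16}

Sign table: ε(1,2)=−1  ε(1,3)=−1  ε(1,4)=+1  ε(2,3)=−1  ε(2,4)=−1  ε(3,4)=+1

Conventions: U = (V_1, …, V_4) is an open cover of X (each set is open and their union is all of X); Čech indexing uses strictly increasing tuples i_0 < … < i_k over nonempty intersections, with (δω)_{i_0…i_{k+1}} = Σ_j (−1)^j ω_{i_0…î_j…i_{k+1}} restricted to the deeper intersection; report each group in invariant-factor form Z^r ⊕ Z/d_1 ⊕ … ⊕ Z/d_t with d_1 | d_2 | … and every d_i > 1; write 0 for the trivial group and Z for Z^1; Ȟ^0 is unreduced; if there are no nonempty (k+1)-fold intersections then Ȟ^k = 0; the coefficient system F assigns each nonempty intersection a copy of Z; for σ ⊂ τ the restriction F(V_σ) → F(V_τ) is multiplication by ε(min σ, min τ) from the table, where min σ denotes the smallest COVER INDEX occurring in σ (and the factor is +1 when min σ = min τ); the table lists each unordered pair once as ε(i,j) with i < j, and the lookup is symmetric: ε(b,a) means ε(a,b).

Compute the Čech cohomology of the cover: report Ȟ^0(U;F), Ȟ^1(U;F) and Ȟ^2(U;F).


cover nerve:
  V12={t11,t14} V14={t7} V23={t2,t6} V34={t8,t10,t16}
C dims 4,4; δ0: rk 3, SNF 1^3
Ȟ^0: (4−3)−0=1 ⇒ Z
Ȟ^1: (4−0)−3=1 ⇒ Z
Ȟ^2: (0−0)−0=0 ⇒ 0

Ȟ^0 ≅ Z,  Ȟ^1 ≅ Z,  Ȟ^2 ≅ 0


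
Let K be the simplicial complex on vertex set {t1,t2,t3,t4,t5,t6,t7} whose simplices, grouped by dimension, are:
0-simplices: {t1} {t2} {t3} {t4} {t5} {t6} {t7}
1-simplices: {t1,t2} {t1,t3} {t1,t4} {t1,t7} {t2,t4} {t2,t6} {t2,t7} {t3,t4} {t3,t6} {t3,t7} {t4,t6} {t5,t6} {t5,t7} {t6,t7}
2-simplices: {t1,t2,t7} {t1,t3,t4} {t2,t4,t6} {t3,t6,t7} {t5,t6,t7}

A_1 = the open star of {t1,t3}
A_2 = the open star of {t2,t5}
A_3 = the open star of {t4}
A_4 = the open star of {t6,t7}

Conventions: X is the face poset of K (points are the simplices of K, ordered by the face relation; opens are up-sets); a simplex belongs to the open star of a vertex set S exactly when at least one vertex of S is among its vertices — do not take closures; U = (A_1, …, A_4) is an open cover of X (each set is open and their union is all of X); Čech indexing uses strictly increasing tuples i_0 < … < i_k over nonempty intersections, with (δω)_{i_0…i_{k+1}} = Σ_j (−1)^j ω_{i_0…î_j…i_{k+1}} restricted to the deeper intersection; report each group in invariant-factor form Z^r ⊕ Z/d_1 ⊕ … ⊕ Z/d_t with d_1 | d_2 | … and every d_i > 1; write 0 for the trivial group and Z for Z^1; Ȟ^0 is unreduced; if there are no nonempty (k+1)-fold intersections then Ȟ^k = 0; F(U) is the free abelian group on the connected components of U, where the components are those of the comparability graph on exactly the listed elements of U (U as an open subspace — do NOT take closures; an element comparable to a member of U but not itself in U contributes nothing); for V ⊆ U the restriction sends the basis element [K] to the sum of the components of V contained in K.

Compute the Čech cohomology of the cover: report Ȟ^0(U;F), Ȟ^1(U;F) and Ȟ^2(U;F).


nonempty overlaps:
  A1={{t1},{t3},{t1,t2},{t1,t3},{t1,t4},{t1,t7},{t3,t4},{t3,t6},{t3,t7},{t1,t2,t7},{t1,t3,t4},{t3,t6,t7}} A2={{t2},{t5},{t1,t2},{t2,t4},{t2,t6},{t2,t7},{t5,t6},{t5,t7},{t1,t2,t7},{t2,t4,t6},{t5,t6,t7}} A3={{t4},{t1,t4},{t2,t4},{t3,t4},{t4,t6},{t1,t3,t4},{t2,t4,t6}} A4={{t6},{t7},{t1,t7},{t2,t6},{t2,t7},{t3,t6},{t3,t7},{t4,t6},{t5,t6},{t5,t7},{t6,t7},{t1,t2,t7},{t2,t4,t6},{t3,t6,t7},{t5,t6,t7}}
  A12={{t1,t2},{t1,t2,t7}} A13={{t1,t4},{t3,t4},{t1,t3,t4}} A14={{t1,t7},{t3,t6},{t3,t7},{t1,t2,t7},{t3,t6,t7}} A23={{t2,t4},{t2,t4,t6}} A24={{t2,t6},{t2,t7},{t5,t6},{t5,t7},{t1,t2,t7},{t2,t4,t6},{t5,t6,t7}} A34={{t4,t6},{t2,t4,t6}}
  A124={{t1,t2,t7}} A234={{t2,t4,t6}}
components per intersection:
  A1: {{t1},{t3},{t1,t2},{t1,t3},{t1,t4},{t1,t7},{t3,t4},{t3,t6},{t3,t7},{t1,t2,t7},{t1,t3,t4},{t3,t6,t7}}
  A2: {{t2},{t1,t2},{t2,t4},{t2,t6},{t2,t7},{t1,t2,t7},{t2,t4,t6}} {{t5},{t5,t6},{t5,t7},{t5,t6,t7}}
  A3: {{t4},{t1,t4},{t2,t4},{t3,t4},{t4,t6},{t1,t3,t4},{t2,t4,t6}}
  A4: {{t6},{t7},{t1,t7},{t2,t6},{t2,t7},{t3,t6},{t3,t7},{t4,t6},{t5,t6},{t5,t7},{t6,t7},{t1,t2,t7},{t2,t4,t6},{t3,t6,t7},{t5,t6,t7}}
  A12: {{t1,t2},{t1,t2,t7}}
  A13: {{t1,t4},{t3,t4},{t1,t3,t4}}
  A14: {{t1,t7},{t1,t2,t7}} {{t3,t6},{t3,t7},{t3,t6,t7}}
  A23: {{t2,t4},{t2,t4,t6}}
  A24: {{t2,t6},{t2,t4,t6}} {{t2,t7},{t1,t2,t7}} {{t5,t6},{t5,t7},{t5,t6,t7}}
  A34: {{t4,t6},{t2,t4,t6}}
  A124: {{t1,t2,t7}}
  A234: {{t2,t4,t6}}
C dims 5,9,2; δ0: rk 4, SNF 1^4; δ1: rk 2, SNF 1^2
degree 0: 5−4−0 = 1 → Ȟ^0 ≅ Z
degree 1: 9−2−4 = 3 → Ȟ^1 ≅ Z^3
degree 2: 2−0−2 = 0 → Ȟ^2 ≅ 0

Ȟ^0(U;F) ≅ Z, Ȟ^1(U;F) ≅ Z^3, Ȟ^2(U;F) ≅ 0


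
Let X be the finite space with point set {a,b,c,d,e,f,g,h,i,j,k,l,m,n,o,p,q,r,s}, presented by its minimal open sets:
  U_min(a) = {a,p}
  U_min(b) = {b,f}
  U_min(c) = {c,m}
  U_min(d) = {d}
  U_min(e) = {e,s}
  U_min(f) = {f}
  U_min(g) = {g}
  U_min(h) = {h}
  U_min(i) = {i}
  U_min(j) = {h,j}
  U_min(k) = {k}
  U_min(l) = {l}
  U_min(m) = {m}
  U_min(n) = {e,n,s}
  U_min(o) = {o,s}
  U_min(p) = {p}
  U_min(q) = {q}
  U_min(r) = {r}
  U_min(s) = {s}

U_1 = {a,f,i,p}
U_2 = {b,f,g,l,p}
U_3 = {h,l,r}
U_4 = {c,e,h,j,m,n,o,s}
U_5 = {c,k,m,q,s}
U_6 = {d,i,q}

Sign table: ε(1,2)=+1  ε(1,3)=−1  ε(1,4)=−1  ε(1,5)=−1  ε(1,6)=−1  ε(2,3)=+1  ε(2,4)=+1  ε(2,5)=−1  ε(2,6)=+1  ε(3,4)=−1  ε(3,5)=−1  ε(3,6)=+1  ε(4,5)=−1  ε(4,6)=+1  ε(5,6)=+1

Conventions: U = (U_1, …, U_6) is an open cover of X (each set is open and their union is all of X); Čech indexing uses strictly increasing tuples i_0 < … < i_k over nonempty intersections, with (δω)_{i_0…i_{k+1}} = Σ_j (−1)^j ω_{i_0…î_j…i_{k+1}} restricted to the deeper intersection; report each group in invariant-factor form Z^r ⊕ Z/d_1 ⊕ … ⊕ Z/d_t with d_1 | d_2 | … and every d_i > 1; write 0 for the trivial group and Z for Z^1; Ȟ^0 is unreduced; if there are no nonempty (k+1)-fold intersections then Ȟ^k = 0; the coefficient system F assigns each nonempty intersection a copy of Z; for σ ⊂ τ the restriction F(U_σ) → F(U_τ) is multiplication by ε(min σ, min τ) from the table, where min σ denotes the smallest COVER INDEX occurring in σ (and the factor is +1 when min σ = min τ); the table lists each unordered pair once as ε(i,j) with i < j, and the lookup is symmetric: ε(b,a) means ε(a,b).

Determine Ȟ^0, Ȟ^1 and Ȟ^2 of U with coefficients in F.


Ȟ^0 ≅ 0, Ȟ^1 ≅ Z/2 and Ȟ^2 ≅ 0

nonempty intersections:
  U12={f,p} U16={i} U23={l} U34={h} U45={c,m,s} U56={q}
C dims 6,6; δ0: rk 6, SNF 1^5·2
Ȟ^0: (6−6)−0=0 ⇒ 0
Ȟ^1: (6−0)−6=0 plus torsion [2] ⇒ Z/2
Ȟ^2: (0−0)−0=0 ⇒ 0


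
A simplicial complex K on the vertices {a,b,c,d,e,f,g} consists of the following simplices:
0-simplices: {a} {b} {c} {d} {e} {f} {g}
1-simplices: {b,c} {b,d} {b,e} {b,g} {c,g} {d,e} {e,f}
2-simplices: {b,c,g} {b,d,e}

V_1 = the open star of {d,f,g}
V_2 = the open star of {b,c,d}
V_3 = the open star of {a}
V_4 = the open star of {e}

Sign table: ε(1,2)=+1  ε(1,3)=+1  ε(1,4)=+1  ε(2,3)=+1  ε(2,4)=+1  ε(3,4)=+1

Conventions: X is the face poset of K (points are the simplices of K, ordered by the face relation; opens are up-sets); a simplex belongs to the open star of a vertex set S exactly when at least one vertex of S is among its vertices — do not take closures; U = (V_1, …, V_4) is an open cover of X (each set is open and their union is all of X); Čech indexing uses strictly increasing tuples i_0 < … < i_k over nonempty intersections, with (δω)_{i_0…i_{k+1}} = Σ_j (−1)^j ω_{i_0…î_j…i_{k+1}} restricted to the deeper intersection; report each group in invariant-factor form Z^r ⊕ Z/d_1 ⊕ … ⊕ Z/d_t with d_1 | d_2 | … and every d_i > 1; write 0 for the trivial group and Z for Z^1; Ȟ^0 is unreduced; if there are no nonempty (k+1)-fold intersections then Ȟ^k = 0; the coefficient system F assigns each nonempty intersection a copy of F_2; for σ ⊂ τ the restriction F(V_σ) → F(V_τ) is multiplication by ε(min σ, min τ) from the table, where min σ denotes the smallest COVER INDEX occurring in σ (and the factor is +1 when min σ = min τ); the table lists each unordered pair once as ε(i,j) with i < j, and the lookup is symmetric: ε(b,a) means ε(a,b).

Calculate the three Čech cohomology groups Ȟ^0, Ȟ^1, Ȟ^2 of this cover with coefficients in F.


cover nerve:
  V1={{d},{f},{g},{b,d},{b,g},{c,g},{d,e},{e,f},{b,c,g},{b,d,e}} V2={{b},{c},{d},{b,c},{b,d},{b,e},{b,g},{c,g},{d,e},{b,c,g},{b,d,e}} V3={{a}} V4={{e},{b,e},{d,e},{e,f},{b,d,e}}
  V12={{d},{b,d},{b,g},{c,g},{d,e},{b,c,g},{b,d,e}} V14={{d,e},{e,f},{b,d,e}} V24={{b,e},{d,e},{b,d,e}}
  V124={{d,e},{b,d,e}}
C dims 4,3,1; δ0: rk_F2 2; δ1: rk_F2 1
Ȟ^0: (4−2)−0=2 ⇒ Z/2 ⊕ Z/2
Ȟ^1: (3−1)−2=0 ⇒ 0
Ȟ^2: (1−0)−1=0 ⇒ 0

Ȟ^0 = Z/2 ⊕ Z/2,  Ȟ^1 = 0,  Ȟ^2 = 0


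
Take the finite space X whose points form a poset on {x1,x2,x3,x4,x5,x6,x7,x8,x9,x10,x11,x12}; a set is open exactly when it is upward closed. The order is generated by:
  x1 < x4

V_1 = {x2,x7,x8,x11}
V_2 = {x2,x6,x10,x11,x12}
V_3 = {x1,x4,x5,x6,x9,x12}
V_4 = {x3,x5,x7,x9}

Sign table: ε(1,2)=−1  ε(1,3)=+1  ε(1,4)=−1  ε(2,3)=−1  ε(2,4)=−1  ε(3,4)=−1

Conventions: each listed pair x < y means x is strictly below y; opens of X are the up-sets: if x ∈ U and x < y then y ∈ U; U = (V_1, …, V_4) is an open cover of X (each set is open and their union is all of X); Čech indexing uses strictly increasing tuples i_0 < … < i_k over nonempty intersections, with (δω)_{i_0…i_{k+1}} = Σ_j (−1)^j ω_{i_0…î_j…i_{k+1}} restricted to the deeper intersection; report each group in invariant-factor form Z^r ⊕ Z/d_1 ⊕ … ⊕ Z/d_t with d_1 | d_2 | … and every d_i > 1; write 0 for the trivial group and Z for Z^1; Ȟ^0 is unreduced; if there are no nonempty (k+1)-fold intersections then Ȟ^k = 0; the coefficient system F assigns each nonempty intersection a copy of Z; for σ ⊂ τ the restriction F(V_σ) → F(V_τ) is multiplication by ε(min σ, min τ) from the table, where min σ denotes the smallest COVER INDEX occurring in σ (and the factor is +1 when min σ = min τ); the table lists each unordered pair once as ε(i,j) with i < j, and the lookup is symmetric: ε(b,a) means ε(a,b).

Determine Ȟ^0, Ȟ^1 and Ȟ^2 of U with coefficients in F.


nerve of the cover:
  V12={x2,x11} V14={x7} V23={x6,x12} V34={x5,x9}
C dims 4,4; δ0: rk 3, SNF 1^3
Ȟ^0 = (4 − 3) − 0 = 1, so Ȟ^0 ≅ Z
Ȟ^1 = (4 − 0) − 3 = 1, so Ȟ^1 ≅ Z
Ȟ^2 = (0 − 0) − 0 = 0, so Ȟ^2 ≅ 0

Ȟ^0(U;F) ≅ Z, Ȟ^1(U;F) ≅ Z and Ȟ^2(U;F) ≅ 0


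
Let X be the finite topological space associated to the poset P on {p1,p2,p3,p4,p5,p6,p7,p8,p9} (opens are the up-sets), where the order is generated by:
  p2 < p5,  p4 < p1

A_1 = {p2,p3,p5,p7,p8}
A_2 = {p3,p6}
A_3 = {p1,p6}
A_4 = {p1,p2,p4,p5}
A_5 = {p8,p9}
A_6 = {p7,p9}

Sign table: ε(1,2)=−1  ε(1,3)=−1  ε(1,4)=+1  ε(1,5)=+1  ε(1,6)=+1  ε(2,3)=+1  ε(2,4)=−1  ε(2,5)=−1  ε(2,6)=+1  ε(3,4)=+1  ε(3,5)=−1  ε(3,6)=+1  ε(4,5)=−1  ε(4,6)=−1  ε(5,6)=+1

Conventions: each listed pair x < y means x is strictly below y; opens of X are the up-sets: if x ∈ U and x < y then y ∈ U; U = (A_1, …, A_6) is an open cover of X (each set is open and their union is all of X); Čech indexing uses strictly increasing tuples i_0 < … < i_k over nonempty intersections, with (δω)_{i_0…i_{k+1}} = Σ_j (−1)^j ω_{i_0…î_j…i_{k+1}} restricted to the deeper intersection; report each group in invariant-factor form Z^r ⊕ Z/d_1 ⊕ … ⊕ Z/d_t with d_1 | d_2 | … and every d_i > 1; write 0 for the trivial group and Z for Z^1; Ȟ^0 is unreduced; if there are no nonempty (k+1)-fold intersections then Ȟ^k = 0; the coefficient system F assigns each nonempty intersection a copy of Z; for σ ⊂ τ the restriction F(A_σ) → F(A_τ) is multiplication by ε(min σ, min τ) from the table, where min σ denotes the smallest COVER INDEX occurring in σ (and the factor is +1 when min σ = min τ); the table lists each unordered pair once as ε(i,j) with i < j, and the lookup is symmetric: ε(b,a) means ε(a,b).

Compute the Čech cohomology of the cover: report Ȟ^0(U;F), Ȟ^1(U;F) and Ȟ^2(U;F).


Ȟ^0(U;F) ≅ 0; Ȟ^1(U;F) ≅ Z ⊕ Z/2; Ȟ^2(U;F) ≅ 0

nonempty intersections:
  A12={p3} A14={p2,p5} A15={p8} A16={p7} A23={p6} A34={p1} A56={p9}
C dims 6,7; δ0: rk 6, SNF 1^5·2
Ȟ^0: (6−6)−0=0 ⇒ 0
Ȟ^1: (7−0)−6=1 plus torsion [2] ⇒ Z ⊕ Z/2
Ȟ^2: (0−0)−0=0 ⇒ 0


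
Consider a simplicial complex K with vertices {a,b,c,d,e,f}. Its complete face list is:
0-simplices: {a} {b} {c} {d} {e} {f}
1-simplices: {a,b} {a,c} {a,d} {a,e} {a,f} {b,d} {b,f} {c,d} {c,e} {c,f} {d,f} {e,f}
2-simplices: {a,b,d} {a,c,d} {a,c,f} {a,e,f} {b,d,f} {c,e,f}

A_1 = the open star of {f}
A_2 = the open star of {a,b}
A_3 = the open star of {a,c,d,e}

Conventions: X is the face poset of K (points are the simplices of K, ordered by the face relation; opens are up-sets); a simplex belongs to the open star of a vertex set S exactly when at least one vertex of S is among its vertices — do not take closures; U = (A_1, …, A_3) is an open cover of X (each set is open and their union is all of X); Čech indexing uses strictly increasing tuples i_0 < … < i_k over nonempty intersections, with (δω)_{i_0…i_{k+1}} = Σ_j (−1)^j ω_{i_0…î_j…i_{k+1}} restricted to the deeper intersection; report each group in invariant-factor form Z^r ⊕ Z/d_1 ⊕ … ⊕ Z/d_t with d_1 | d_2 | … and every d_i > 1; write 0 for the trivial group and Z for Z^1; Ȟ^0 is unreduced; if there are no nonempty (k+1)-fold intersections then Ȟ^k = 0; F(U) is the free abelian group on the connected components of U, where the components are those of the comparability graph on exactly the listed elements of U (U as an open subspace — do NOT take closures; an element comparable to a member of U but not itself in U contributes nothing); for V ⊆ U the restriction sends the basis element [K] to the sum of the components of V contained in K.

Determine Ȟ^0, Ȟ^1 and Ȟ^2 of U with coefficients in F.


Ȟ^0(U;F) ≅ Z, Ȟ^1(U;F) ≅ Z and Ȟ^2(U;F) ≅ 0

nerve of the cover:
  A1={{f},{a,f},{b,f},{c,f},{d,f},{e,f},{a,c,f},{a,e,f},{b,d,f},{c,e,f}} A2={{a},{b},{a,b},{a,c},{a,d},{a,e},{a,f},{b,d},{b,f},{a,b,d},{a,c,d},{a,c,f},{a,e,f},{b,d,f}} A3={{a},{c},{d},{e},{a,b},{a,c},{a,d},{a,e},{a,f},{b,d},{c,d},{c,e},{c,f},{d,f},{e,f},{a,b,d},{a,c,d},{a,c,f},{a,e,f},{b,d,f},{c,e,f}}
  A12={{a,f},{b,f},{a,c,f},{a,e,f},{b,d,f}} A13={{a,f},{c,f},{d,f},{e,f},{a,c,f},{a,e,f},{b,d,f},{c,e,f}} A23={{a},{a,b},{a,c},{a,d},{a,e},{a,f},{b,d},{a,b,d},{a,c,d},{a,c,f},{a,e,f},{b,d,f}}
  A123={{a,f},{a,c,f},{a,e,f},{b,d,f}}
components per intersection:
  A1: {{f},{a,f},{b,f},{c,f},{d,f},{e,f},{a,c,f},{a,e,f},{b,d,f},{c,e,f}}
  A2: {{a},{b},{a,b},{a,c},{a,d},{a,e},{a,f},{b,d},{b,f},{a,b,d},{a,c,d},{a,c,f},{a,e,f},{b,d,f}}
  A3: {{a},{c},{d},{e},{a,b},{a,c},{a,d},{a,e},{a,f},{b,d},{c,d},{c,e},{c,f},{d,f},{e,f},{a,b,d},{a,c,d},{a,c,f},{a,e,f},{b,d,f},{c,e,f}}
  A12: {{a,f},{a,c,f},{a,e,f}} {{b,f},{b,d,f}}
  A13: {{a,f},{c,f},{e,f},{a,c,f},{a,e,f},{c,e,f}} {{d,f},{b,d,f}}
  A23: {{a},{a,b},{a,c},{a,d},{a,e},{a,f},{b,d},{a,b,d},{a,c,d},{a,c,f},{a,e,f},{b,d,f}}
  A123: {{a,f},{a,c,f},{a,e,f}} {{b,d,f}}
C dims 3,5,2; δ0: rk 2, SNF 1^2; δ1: rk 2, SNF 1^2
Ȟ^0 = (3 − 2) − 0 = 1, so Ȟ^0 ≅ Z
Ȟ^1 = (5 − 2) − 2 = 1, so Ȟ^1 ≅ Z
Ȟ^2 = (2 − 0) − 2 = 0, so Ȟ^2 ≅ 0


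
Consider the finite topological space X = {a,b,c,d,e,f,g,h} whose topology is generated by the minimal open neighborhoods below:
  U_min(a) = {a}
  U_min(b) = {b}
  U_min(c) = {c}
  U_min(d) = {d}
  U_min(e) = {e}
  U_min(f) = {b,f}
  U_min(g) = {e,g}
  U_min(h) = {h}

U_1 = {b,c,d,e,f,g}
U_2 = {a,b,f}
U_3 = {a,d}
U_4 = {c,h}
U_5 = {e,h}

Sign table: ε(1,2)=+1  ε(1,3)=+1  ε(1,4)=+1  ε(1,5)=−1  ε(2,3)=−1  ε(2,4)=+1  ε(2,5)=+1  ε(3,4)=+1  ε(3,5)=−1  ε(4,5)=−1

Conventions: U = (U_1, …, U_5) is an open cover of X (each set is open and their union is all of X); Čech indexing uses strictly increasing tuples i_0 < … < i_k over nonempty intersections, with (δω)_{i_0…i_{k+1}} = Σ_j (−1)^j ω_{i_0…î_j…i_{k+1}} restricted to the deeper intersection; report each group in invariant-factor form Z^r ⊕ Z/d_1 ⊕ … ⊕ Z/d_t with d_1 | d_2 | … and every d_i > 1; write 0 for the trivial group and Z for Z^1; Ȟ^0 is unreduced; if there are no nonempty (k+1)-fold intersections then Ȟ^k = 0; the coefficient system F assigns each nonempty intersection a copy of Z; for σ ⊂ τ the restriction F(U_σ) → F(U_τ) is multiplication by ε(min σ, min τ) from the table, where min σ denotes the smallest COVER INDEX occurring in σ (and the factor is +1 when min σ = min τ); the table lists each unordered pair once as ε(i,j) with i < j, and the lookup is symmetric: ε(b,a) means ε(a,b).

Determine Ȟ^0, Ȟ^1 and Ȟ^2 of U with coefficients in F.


nonempty intersections:
  U12={b,f} U13={d} U14={c} U15={e} U23={a} U45={h}
C dims 5,6; δ0: rk 5, SNF 1^4·2
Ȟ^0: (5−5)−0=0 ⇒ 0
Ȟ^1: (6−0)−5=1 plus torsion [2] ⇒ Z ⊕ Z/2
Ȟ^2: (0−0)−0=0 ⇒ 0

Ȟ^0(U;F) ≅ 0, Ȟ^1(U;F) ≅ Z ⊕ Z/2 and Ȟ^2(U;F) ≅ 0


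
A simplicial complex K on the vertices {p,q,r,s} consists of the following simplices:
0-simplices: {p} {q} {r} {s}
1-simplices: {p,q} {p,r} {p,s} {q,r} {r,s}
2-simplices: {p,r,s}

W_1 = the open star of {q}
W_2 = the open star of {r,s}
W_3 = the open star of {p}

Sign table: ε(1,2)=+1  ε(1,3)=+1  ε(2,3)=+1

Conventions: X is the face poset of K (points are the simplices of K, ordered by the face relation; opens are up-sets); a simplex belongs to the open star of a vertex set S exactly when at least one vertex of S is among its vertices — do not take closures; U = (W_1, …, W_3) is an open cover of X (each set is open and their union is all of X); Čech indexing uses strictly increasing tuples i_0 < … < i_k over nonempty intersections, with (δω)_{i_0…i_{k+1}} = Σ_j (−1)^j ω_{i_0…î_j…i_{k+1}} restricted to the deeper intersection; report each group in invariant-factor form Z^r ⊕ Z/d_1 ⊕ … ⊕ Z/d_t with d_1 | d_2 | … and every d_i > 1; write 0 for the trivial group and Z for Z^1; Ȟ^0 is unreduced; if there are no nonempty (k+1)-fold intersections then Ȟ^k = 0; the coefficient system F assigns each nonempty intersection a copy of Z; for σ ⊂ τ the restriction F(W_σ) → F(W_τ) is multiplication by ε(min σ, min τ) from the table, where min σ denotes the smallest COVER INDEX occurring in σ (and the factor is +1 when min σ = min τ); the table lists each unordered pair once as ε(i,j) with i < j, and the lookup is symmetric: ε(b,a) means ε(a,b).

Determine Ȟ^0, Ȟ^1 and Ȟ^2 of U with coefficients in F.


nonempty intersections:
  W1={{q},{p,q},{q,r}} W2={{r},{s},{p,r},{p,s},{q,r},{r,s},{p,r,s}} W3={{p},{p,q},{p,r},{p,s},{p,r,s}}
  W12={{q,r}} W13={{p,q}} W23={{p,r},{p,s},{p,r,s}}
C dims 3,3; δ0: rk 2, SNF 1^2
Ȟ^0: (3−2)−0=1 ⇒ Z
Ȟ^1: (3−0)−2=1 ⇒ Z
Ȟ^2: (0−0)−0=0 ⇒ 0

Ȟ^0 ≅ Z, Ȟ^1 ≅ Z and Ȟ^2 ≅ 0


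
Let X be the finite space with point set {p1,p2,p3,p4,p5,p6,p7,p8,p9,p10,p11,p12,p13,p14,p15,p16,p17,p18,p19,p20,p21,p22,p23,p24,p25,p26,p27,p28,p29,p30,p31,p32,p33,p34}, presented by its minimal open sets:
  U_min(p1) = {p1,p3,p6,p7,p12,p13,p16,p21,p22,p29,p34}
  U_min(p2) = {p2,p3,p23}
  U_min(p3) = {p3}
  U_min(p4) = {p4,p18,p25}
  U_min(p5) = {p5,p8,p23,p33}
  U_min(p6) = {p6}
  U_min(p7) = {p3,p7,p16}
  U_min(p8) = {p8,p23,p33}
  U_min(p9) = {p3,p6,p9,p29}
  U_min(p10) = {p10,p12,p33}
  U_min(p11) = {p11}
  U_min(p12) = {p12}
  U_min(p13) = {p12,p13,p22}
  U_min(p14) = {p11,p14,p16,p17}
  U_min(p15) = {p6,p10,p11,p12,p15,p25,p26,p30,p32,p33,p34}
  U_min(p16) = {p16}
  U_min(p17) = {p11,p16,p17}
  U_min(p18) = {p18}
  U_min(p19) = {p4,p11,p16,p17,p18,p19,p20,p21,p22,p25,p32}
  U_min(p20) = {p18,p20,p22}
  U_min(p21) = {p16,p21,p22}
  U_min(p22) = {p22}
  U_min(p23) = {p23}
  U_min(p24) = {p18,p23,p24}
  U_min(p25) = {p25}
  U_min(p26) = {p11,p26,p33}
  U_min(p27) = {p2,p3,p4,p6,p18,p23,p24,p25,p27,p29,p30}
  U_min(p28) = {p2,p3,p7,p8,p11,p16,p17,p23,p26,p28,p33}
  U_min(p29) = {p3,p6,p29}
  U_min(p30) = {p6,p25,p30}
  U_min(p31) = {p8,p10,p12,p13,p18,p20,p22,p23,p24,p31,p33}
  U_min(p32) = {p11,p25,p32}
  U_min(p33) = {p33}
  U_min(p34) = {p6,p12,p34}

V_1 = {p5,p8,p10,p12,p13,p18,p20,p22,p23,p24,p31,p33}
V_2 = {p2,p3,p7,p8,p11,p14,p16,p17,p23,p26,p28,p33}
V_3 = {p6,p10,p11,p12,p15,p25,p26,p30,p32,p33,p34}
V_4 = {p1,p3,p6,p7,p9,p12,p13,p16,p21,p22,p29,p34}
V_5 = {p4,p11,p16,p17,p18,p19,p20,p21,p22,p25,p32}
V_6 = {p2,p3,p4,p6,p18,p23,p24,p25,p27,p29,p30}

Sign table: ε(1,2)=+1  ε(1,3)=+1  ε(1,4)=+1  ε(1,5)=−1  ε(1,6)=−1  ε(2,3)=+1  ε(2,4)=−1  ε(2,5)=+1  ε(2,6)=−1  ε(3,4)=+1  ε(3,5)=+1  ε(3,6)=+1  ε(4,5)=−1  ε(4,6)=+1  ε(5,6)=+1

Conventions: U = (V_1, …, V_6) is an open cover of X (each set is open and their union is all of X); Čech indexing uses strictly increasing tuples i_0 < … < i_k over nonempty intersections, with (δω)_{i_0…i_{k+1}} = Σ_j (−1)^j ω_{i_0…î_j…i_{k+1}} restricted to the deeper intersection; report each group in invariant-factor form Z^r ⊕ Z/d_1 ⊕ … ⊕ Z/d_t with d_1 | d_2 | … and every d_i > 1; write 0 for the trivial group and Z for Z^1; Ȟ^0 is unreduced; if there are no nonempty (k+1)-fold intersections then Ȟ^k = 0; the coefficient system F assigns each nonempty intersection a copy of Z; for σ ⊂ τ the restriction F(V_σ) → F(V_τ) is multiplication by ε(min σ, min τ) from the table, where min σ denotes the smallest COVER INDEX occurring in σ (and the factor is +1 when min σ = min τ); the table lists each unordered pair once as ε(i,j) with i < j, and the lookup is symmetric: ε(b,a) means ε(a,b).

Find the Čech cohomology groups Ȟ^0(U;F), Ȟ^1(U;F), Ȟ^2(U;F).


Ȟ^0(U;F) ≅ 0,  Ȟ^1(U;F) ≅ Z/2,  Ȟ^2(U;F) ≅ Z

cover nerve:
  V12={p8,p23,p33} V13={p10,p12,p33} V14={p12,p13,p22} V15={p18,p20,p22} V16={p18,p23,p24} V23={p11,p26,p33} V24={p3,p7,p16} V25={p11,p16,p17} V26={p2,p3,p23} V34={p6,p12,p34} V35={p11,p25,p32} V36={p6,p25,p30} V45={p16,p21,p22} V46={p3,p6,p29} V56={p4,p18,p25}
  V123={p33} V126={p23} V134={p12} V145={p22} V156={p18} V235={p11} V245={p16} V246={p3} V346={p6} V356={p25}
C dims 6,15,10; δ0: rk 6, SNF 1^5·2; δ1: rk 9, SNF 1^9
Ȟ^0: (6−6)−0=0 ⇒ 0
Ȟ^1: (15−9)−6=0 plus torsion [2] ⇒ Z/2
Ȟ^2: (10−0)−9=1 ⇒ Z


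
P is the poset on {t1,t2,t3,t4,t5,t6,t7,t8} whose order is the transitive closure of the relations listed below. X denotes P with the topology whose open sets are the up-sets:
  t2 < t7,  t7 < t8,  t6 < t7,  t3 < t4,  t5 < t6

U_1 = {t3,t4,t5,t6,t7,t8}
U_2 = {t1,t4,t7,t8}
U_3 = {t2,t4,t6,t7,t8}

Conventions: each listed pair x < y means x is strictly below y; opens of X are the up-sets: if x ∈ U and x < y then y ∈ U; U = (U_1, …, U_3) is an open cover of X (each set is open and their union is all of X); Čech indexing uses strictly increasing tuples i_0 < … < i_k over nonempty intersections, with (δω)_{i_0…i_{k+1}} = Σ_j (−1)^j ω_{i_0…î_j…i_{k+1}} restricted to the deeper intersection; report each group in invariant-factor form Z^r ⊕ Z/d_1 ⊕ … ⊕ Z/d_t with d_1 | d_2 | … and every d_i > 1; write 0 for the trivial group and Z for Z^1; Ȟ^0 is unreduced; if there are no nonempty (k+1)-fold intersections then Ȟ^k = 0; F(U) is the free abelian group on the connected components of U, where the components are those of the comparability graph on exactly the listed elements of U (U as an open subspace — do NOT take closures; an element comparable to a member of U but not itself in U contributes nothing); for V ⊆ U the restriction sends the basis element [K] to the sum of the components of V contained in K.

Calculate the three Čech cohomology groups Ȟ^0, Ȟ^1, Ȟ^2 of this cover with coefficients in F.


Ȟ^0(U;F) ≅ Z^3,  Ȟ^1(U;F) ≅ 0,  Ȟ^2(U;F) ≅ 0

intersection data:
  U12={t4,t7,t8} U13={t4,t6,t7,t8} U23={t4,t7,t8}
  U123={t4,t7,t8}
components per intersection:
  U1: {t3,t4} {t5,t6,t7,t8}
  U2: {t1} {t4} {t7,t8}
  U3: {t2,t6,t7,t8} {t4}
  U12: {t4} {t7,t8}
  U13: {t4} {t6,t7,t8}
  U23: {t4} {t7,t8}
  U123: {t4} {t7,t8}
C dims 7,6,2; δ0: rk 4, SNF 1^4; δ1: rk 2, SNF 1^2
Ȟ^0 = (7 − 4) − 0 = 3, so Ȟ^0 ≅ Z^3
Ȟ^1 = (6 − 2) − 4 = 0, so Ȟ^1 ≅ 0
Ȟ^2 = (2 − 0) − 2 = 0, so Ȟ^2 ≅ 0
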